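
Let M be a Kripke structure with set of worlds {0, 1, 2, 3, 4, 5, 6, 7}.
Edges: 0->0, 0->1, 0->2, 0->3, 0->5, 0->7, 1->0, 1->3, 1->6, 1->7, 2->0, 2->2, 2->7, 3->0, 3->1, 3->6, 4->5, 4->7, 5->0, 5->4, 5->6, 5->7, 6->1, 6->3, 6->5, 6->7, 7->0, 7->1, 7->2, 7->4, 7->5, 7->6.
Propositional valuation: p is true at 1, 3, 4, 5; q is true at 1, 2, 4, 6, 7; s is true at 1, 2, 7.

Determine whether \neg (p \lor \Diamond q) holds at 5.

Recall that \Diamond ψ holds at a world iff ψ holds at some accessible world.
At 5: p \lor \Diamond q is true, so \neg (p \lor \Diamond q) is false.
  At 5: p is true, \Diamond q is true, so p \lor \Diamond q is true.
    At 5: \Diamond q requires q at some successor in {0, 4, 6, 7}.
      q holds at 4, so \Diamond q is true at 5.

No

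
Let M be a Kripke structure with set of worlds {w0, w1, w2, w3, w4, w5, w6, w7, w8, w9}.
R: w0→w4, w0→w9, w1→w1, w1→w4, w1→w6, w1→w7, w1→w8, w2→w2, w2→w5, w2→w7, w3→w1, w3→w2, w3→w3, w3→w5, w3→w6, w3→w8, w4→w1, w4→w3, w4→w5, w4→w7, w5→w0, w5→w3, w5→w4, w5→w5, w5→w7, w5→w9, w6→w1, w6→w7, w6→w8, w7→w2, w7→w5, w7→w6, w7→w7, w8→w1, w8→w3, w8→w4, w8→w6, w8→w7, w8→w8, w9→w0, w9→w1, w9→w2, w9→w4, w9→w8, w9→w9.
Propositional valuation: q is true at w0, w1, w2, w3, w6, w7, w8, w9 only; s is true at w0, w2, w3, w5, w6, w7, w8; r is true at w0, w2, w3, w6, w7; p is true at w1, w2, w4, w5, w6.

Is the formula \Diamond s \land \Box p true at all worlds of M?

No

Let φ = \Diamond s \land \Box p. Evaluate φ at each world:
  w0 (successors {w4, w9}): φ is false.
  w1 (successors {w1, w4, w6, w7, w8}): φ is false.
  w2 (successors {w2, w5, w7}): φ is false.
  w3 (successors {w1, w2, w3, w5, w6, w8}): φ is false.
  w4 (successors {w1, w3, w5, w7}): φ is false.
  w5 (successors {w0, w3, w4, w5, w7, w9}): φ is false.
  w6 (successors {w1, w7, w8}): φ is false.
  w7 (successors {w2, w5, w6, w7}): φ is false.
  w8 (successors {w1, w3, w4, w6, w7, w8}): φ is false.
  w9 (successors {w0, w1, w2, w4, w8, w9}): φ is false.
Detail at w0 (counterexample):
  At w0: \Diamond s is false, \Box p is false, so \Diamond s \land \Box p is false.
    At w0: \Diamond s requires s at some successor in {w4, w9}.
      At w4: s is false.
      At w9: s is false.
    So \Diamond s is false at w0.
    At w0: \Box p requires p at every successor {w4, w9}.
      p fails at w9, so \Box p is false at w0.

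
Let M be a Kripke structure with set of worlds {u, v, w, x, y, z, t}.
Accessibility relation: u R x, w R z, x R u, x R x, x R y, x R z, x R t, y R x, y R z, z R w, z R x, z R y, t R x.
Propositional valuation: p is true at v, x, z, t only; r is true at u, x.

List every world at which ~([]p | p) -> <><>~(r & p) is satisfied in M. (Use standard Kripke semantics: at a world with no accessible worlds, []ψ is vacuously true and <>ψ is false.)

u, v, w, x, y, z, t

Let φ = ~([]p | p) -> <><>~(r & p). Evaluate φ at each world:
  u (successors {x}): φ is true.
  v (successors ∅): φ is true.
  w (successors {z}): φ is true.
  x (successors {u, x, y, z, t}): φ is true.
  y (successors {x, z}): φ is true.
  z (successors {w, x, y}): φ is true.
  t (successors {x}): φ is true.
For instance, at x:
  At x: ~([]p | p) is false, <><>~(r & p) is true, so ~([]p | p) -> <><>~(r & p) is true.
    At x: []p | p is true, so ~([]p | p) is false.
      At x: []p is false, p is true, so []p | p is true.
    At x: <><>~(r & p) requires <>~(r & p) at some successor in {u, x, y, z, t}.
      <>~(r & p) holds at x, so <><>~(r & p) is true at x.
Satisfying worlds: {u, v, w, x, y, z, t}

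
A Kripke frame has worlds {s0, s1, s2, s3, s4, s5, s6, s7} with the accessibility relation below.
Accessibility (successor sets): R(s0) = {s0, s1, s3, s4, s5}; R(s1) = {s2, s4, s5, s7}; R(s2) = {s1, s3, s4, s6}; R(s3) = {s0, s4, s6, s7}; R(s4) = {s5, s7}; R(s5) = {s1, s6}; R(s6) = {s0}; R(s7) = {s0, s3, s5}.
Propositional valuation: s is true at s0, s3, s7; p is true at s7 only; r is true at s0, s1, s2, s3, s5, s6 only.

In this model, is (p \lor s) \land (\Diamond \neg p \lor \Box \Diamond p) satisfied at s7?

At s7: p \lor s is true, \Diamond \neg p \lor \Box \Diamond p is true, so (p \lor s) \land (\Diamond \neg p \lor \Box \Diamond p) is true.
  At s7: \Diamond \neg p is true, \Box \Diamond p is false, so \Diamond \neg p \lor \Box \Diamond p is true.
    At s7: \Diamond \neg p requires \neg p at some successor in {s0, s3, s5}.
      \neg p holds at s0, so \Diamond \neg p is true at s7.
    At s7: \Box \Diamond p requires \Diamond p at every successor {s0, s3, s5}.
      \Diamond p fails at s0, so \Box \Diamond p is false at s7.

Yes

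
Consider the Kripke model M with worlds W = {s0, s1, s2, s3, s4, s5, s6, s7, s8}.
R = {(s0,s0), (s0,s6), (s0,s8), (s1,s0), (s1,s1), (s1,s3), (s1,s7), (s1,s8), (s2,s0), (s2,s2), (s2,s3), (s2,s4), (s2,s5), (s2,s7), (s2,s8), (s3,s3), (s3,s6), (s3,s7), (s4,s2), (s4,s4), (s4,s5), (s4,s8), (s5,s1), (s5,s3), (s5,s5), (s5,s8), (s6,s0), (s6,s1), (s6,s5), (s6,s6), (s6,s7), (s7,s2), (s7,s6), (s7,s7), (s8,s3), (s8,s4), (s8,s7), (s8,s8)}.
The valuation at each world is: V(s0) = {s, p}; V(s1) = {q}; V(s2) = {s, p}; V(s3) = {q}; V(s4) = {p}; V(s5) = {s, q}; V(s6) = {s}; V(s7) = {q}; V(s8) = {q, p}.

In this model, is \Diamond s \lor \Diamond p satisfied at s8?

At s8: \Diamond s is false, \Diamond p is true, so \Diamond s \lor \Diamond p is true.
  At s8: \Diamond s requires s at some successor in {s3, s4, s7, s8}.
    At s3: s is false.
    At s4: s is false.
    At s7: s is false.
    At s8: s is false.
  So \Diamond s is false at s8.
  At s8: \Diamond p requires p at some successor in {s3, s4, s7, s8}.
    p holds at s4, so \Diamond p is true at s8.

Yes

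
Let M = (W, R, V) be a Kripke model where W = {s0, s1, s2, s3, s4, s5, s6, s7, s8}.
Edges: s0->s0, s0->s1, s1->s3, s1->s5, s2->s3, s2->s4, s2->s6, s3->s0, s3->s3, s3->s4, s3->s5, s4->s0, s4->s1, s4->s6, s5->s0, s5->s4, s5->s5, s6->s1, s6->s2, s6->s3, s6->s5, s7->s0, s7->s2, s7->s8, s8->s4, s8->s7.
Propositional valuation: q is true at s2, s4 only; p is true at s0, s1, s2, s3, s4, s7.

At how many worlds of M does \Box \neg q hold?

Let φ = \Box \neg q. Evaluate φ at each world:
  s0 (successors {s0, s1}): φ is true.
  s1 (successors {s3, s5}): φ is true.
  s2 (successors {s3, s4, s6}): φ is false.
  s3 (successors {s0, s3, s4, s5}): φ is false.
  s4 (successors {s0, s1, s6}): φ is true.
  s5 (successors {s0, s4, s5}): φ is false.
  s6 (successors {s1, s2, s3, s5}): φ is false.
  s7 (successors {s0, s2, s8}): φ is false.
  s8 (successors {s4, s7}): φ is false.
For instance, at s1:
  At s1: \Box \neg q requires \neg q at every successor {s3, s5}.
    At s3: \neg q is true.
    At s5: \neg q is true.
  So \Box \neg q is true at s1.
Satisfying worlds: {s0, s1, s4}

3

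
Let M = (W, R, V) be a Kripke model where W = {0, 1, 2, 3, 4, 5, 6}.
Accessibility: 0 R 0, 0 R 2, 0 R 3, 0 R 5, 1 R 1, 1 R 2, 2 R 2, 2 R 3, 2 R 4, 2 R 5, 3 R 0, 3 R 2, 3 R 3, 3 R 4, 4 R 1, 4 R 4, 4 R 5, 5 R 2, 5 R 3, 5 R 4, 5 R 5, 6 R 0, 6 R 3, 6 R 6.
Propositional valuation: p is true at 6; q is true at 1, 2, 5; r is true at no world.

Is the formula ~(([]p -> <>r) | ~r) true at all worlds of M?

Let φ = ~(([]p -> <>r) | ~r). Evaluate φ at each world:
  0 (successors {0, 2, 3, 5}): φ is false.
  1 (successors {1, 2}): φ is false.
  2 (successors {2, 3, 4, 5}): φ is false.
  3 (successors {0, 2, 3, 4}): φ is false.
  4 (successors {1, 4, 5}): φ is false.
  5 (successors {2, 3, 4, 5}): φ is false.
  6 (successors {0, 3, 6}): φ is false.
Detail at 0 (counterexample):
  At 0: ([]p -> <>r) | ~r is true, so ~(([]p -> <>r) | ~r) is false.
    At 0: []p -> <>r is true, ~r is true, so ([]p -> <>r) | ~r is true.
      At 0: []p is false, <>r is false, so []p -> <>r is true.

No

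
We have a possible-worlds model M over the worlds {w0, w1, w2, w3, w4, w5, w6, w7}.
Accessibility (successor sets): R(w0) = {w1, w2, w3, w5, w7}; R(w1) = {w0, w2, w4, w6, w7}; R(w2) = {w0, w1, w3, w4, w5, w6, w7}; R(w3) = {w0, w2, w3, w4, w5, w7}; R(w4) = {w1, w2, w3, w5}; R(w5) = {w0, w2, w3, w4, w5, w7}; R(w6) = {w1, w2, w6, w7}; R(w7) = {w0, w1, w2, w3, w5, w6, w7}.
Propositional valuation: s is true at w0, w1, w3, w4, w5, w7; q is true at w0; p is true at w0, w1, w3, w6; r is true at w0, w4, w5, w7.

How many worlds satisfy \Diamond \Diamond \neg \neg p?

Let φ = \Diamond \Diamond \neg \neg p. Evaluate φ at each world:
  w0 (successors {w1, w2, w3, w5, w7}): φ is true.
  w1 (successors {w0, w2, w4, w6, w7}): φ is true.
  w2 (successors {w0, w1, w3, w4, w5, w6, w7}): φ is true.
  w3 (successors {w0, w2, w3, w4, w5, w7}): φ is true.
  w4 (successors {w1, w2, w3, w5}): φ is true.
  w5 (successors {w0, w2, w3, w4, w5, w7}): φ is true.
  w6 (successors {w1, w2, w6, w7}): φ is true.
  w7 (successors {w0, w1, w2, w3, w5, w6, w7}): φ is true.
For instance, at w0:
  At w0: \Diamond \Diamond \neg \neg p requires \Diamond \neg \neg p at some successor in {w1, w2, w3, w5, w7}.
    \Diamond \neg \neg p holds at w1, so \Diamond \Diamond \neg \neg p is true at w0.
      At w1: \Diamond \neg \neg p requires \neg \neg p at some successor in {w0, w2, w4, w6, w7}.
        \neg \neg p holds at w0, so \Diamond \neg \neg p is true at w1.
Satisfying worlds: {w0, w1, w2, w3, w4, w5, w6, w7}

8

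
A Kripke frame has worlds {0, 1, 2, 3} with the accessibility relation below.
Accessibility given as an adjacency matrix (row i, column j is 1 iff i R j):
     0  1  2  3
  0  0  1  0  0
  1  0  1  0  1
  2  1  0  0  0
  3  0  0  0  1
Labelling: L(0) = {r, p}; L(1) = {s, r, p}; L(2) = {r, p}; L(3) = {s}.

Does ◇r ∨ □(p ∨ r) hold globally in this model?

Let φ = ◇r ∨ □(p ∨ r). Evaluate φ at each world:
  0 (successors {1}): φ is true.
  1 (successors {1, 3}): φ is true.
  2 (successors {0}): φ is true.
  3 (successors {3}): φ is false.
Detail at 3 (counterexample):
  At 3: ◇r is false, □(p ∨ r) is false, so ◇r ∨ □(p ∨ r) is false.
    At 3: ◇r requires r at some successor in {3}.
      At 3: r is false.
    So ◇r is false at 3.
    At 3: □(p ∨ r) requires p ∨ r at every successor {3}.
      p ∨ r fails at 3, so □(p ∨ r) is false at 3.

No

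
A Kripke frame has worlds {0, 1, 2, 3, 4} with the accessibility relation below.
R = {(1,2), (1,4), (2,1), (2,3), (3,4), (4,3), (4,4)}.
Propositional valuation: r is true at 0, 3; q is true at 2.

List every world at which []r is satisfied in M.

0

Let φ = []r. Evaluate φ at each world:
  0 (successors ∅): φ is true.
  1 (successors {2, 4}): φ is false.
  2 (successors {1, 3}): φ is false.
  3 (successors {4}): φ is false.
  4 (successors {3, 4}): φ is false.
For instance, at 4:
  At 4: []r requires r at every successor {3, 4}.
    r fails at 4, so []r is false at 4.
Satisfying worlds: {0}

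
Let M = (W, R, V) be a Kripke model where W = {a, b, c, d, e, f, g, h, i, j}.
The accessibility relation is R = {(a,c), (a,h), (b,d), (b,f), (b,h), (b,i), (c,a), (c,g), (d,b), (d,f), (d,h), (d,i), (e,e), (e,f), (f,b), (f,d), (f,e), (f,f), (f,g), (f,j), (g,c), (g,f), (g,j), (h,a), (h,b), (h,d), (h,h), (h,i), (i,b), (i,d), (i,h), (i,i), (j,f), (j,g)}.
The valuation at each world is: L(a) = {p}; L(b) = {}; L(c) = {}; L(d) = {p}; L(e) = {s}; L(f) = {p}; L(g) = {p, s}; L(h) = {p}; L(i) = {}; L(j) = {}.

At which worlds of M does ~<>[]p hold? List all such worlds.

b, c, d, e, h, i, j

Let φ = ~<>[]p. Evaluate φ at each world:
  a (successors {c, h}): φ is false.
  b (successors {d, f, h, i}): φ is true.
  c (successors {a, g}): φ is true.
  d (successors {b, f, h, i}): φ is true.
  e (successors {e, f}): φ is true.
  f (successors {b, d, e, f, g, j}): φ is false.
  g (successors {c, f, j}): φ is false.
  h (successors {a, b, d, h, i}): φ is true.
  i (successors {b, d, h, i}): φ is true.
  j (successors {f, g}): φ is true.
For instance, at f:
  At f: <>[]p is true, so ~<>[]p is false.
    At f: <>[]p requires []p at some successor in {b, d, e, f, g, j}.
      []p holds at j, so <>[]p is true at f.
Satisfying worlds: {b, c, d, e, h, i, j}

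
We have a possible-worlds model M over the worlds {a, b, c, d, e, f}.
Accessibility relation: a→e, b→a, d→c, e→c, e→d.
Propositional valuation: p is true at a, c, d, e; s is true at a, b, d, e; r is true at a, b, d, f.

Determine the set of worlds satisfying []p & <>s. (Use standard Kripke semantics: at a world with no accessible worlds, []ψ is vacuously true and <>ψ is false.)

Let φ = []p & <>s. Evaluate φ at each world:
  a (successors {e}): φ is true.
  b (successors {a}): φ is true.
  c (successors ∅): φ is false.
  d (successors {c}): φ is false.
  e (successors {c, d}): φ is true.
  f (successors ∅): φ is false.
For instance, at b:
  At b: []p is true, <>s is true, so []p & <>s is true.
    At b: []p requires p at every successor {a}.
      At a: p is true.
    So []p is true at b.
    At b: <>s requires s at some successor in {a}.
      s holds at a, so <>s is true at b.
Satisfying worlds: {a, b, e}

a, b, e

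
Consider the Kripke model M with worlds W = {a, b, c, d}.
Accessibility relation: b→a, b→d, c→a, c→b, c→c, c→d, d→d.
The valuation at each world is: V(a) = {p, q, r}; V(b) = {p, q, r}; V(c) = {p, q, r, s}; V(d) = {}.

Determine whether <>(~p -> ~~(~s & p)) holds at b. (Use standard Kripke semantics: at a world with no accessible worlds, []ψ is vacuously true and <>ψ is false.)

Yes

Recall that <>ψ holds at a world iff ψ holds at some accessible world.
At b: <>(~p -> ~~(~s & p)) requires ~p -> ~~(~s & p) at some successor in {a, d}.
  ~p -> ~~(~s & p) holds at a, so <>(~p -> ~~(~s & p)) is true at b.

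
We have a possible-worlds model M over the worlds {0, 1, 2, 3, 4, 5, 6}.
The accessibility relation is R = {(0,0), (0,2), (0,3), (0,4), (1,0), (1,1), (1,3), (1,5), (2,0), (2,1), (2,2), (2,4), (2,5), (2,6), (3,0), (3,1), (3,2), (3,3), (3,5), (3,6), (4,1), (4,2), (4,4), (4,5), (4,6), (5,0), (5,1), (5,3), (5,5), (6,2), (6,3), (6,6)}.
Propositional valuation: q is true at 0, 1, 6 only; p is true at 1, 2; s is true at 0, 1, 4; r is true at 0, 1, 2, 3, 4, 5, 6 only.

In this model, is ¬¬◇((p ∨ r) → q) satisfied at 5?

Recall that ◇ψ holds at a world iff ψ holds at some accessible world.
At 5: ¬◇((p ∨ r) → q) is false, so ¬¬◇((p ∨ r) → q) is true.
  At 5: ◇((p ∨ r) → q) is true, so ¬◇((p ∨ r) → q) is false.
    At 5: ◇((p ∨ r) → q) requires (p ∨ r) → q at some successor in {0, 1, 3, 5}.
      (p ∨ r) → q holds at 0, so ◇((p ∨ r) → q) is true at 5.

Yes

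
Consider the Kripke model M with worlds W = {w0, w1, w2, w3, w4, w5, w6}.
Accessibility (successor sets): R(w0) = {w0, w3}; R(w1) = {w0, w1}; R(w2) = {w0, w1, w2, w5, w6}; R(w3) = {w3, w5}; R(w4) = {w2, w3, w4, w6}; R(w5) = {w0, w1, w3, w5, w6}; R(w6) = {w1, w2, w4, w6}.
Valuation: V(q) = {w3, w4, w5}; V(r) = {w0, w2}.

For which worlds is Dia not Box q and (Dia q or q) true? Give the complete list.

Let φ = Dia not Box q and (Dia q or q). Evaluate φ at each world:
  w0 (successors {w0, w3}): φ is true.
  w1 (successors {w0, w1}): φ is false.
  w2 (successors {w0, w1, w2, w5, w6}): φ is true.
  w3 (successors {w3, w5}): φ is true.
  w4 (successors {w2, w3, w4, w6}): φ is true.
  w5 (successors {w0, w1, w3, w5, w6}): φ is true.
  w6 (successors {w1, w2, w4, w6}): φ is true.
For instance, at w4:
  At w4: Dia not Box q is true, Dia q or q is true, so Dia not Box q and (Dia q or q) is true.
    At w4: Dia not Box q requires not Box q at some successor in {w2, w3, w4, w6}.
      not Box q holds at w2, so Dia not Box q is true at w4.
    At w4: Dia q is true, q is true, so Dia q or q is true.
      At w4: Dia q requires q at some successor in {w2, w3, w4, w6}.
        q holds at w3, so Dia q is true at w4.
Satisfying worlds: {w0, w2, w3, w4, w5, w6}

w0, w2, w3, w4, w5, w6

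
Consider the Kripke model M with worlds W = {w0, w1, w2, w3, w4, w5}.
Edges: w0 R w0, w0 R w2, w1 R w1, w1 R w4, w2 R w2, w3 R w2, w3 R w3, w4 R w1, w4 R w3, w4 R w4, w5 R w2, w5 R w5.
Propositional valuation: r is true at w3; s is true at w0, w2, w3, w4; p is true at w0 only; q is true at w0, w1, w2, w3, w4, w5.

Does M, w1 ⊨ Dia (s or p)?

Yes

At w1: Dia (s or p) requires s or p at some successor in {w1, w4}.
  s or p holds at w4, so Dia (s or p) is true at w1.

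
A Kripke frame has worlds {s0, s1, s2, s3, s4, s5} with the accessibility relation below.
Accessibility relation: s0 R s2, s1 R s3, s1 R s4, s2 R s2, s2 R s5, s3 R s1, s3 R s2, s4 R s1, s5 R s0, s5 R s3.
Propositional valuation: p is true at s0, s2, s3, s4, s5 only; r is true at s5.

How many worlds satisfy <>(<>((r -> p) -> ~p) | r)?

Let φ = <>(<>((r -> p) -> ~p) | r). Evaluate φ at each world:
  s0 (successors {s2}): φ is false.
  s1 (successors {s3, s4}): φ is true.
  s2 (successors {s2, s5}): φ is true.
  s3 (successors {s1, s2}): φ is false.
  s4 (successors {s1}): φ is false.
  s5 (successors {s0, s3}): φ is true.
For instance, at s2:
  At s2: <>(<>((r -> p) -> ~p) | r) requires <>((r -> p) -> ~p) | r at some successor in {s2, s5}.
    <>((r -> p) -> ~p) | r holds at s5, so <>(<>((r -> p) -> ~p) | r) is true at s2.
      At s5: <>((r -> p) -> ~p) is false, r is true, so <>((r -> p) -> ~p) | r is true.
Satisfying worlds: {s1, s2, s5}

3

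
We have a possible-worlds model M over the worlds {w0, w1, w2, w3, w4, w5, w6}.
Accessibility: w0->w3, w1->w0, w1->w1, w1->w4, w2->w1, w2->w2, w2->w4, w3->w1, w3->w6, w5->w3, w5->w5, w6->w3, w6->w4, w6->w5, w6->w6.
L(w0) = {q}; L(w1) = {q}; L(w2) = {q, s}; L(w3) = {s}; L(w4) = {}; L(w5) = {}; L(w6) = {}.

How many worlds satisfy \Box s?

Let φ = \Box s. Evaluate φ at each world:
  w0 (successors {w3}): φ is true.
  w1 (successors {w0, w1, w4}): φ is false.
  w2 (successors {w1, w2, w4}): φ is false.
  w3 (successors {w1, w6}): φ is false.
  w4 (successors ∅): φ is true.
  w5 (successors {w3, w5}): φ is false.
  w6 (successors {w3, w4, w5, w6}): φ is false.
For instance, at w1:
  At w1: \Box s requires s at every successor {w0, w1, w4}.
    s fails at w0, so \Box s is false at w1.
Satisfying worlds: {w0, w4}

2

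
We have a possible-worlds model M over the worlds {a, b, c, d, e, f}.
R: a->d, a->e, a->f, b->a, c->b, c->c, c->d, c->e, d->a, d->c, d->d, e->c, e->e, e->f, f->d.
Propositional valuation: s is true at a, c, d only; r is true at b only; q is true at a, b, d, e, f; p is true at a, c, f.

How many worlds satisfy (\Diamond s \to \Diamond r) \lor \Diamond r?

Let φ = (\Diamond s \to \Diamond r) \lor \Diamond r. Evaluate φ at each world:
  a (successors {d, e, f}): φ is false.
  b (successors {a}): φ is false.
  c (successors {b, c, d, e}): φ is true.
  d (successors {a, c, d}): φ is false.
  e (successors {c, e, f}): φ is false.
  f (successors {d}): φ is false.
For instance, at a:
  At a: \Diamond s \to \Diamond r is false, \Diamond r is false, so (\Diamond s \to \Diamond r) \lor \Diamond r is false.
    At a: \Diamond s is true, \Diamond r is false, so \Diamond s \to \Diamond r is false.
      At a: \Diamond s requires s at some successor in {d, e, f}.
        s holds at d, so \Diamond s is true at a.
      At a: \Diamond r requires r at some successor in {d, e, f}.
        At d: r is false.
        At e: r is false.
        At f: r is false.
      So \Diamond r is false at a.
    At a: \Diamond r requires r at some successor in {d, e, f}.
      At d: r is false.
      At e: r is false.
      At f: r is false.
    So \Diamond r is false at a.
Satisfying worlds: {c}

1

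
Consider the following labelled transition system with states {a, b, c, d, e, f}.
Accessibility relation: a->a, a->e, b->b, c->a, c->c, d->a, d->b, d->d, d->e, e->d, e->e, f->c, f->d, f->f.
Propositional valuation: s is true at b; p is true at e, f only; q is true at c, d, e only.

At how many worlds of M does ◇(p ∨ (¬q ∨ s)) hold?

6

Recall that ◇ψ holds at a world iff ψ holds at some accessible world.
Let φ = ◇(p ∨ (¬q ∨ s)). Evaluate φ at each world:
  a (successors {a, e}): φ is true.
  b (successors {b}): φ is true.
  c (successors {a, c}): φ is true.
  d (successors {a, b, d, e}): φ is true.
  e (successors {d, e}): φ is true.
  f (successors {c, d, f}): φ is true.
For instance, at d:
  At d: ◇(p ∨ (¬q ∨ s)) requires p ∨ (¬q ∨ s) at some successor in {a, b, d, e}.
    p ∨ (¬q ∨ s) holds at a, so ◇(p ∨ (¬q ∨ s)) is true at d.
Satisfying worlds: {a, b, c, d, e, f}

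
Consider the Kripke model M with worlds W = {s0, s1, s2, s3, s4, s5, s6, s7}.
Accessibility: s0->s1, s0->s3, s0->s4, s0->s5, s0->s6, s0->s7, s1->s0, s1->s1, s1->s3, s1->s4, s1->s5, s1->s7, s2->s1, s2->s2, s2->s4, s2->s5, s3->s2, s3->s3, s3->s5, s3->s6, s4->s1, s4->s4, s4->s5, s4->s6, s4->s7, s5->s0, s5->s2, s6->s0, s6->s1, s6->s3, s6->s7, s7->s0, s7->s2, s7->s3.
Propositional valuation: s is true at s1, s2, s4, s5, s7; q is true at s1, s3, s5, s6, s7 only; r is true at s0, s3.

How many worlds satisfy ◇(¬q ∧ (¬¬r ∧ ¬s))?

4

Let φ = ◇(¬q ∧ (¬¬r ∧ ¬s)). Evaluate φ at each world:
  s0 (successors {s1, s3, s4, s5, s6, s7}): φ is false.
  s1 (successors {s0, s1, s3, s4, s5, s7}): φ is true.
  s2 (successors {s1, s2, s4, s5}): φ is false.
  s3 (successors {s2, s3, s5, s6}): φ is false.
  s4 (successors {s1, s4, s5, s6, s7}): φ is false.
  s5 (successors {s0, s2}): φ is true.
  s6 (successors {s0, s1, s3, s7}): φ is true.
  s7 (successors {s0, s2, s3}): φ is true.
For instance, at s4:
  At s4: ◇(¬q ∧ (¬¬r ∧ ¬s)) requires ¬q ∧ (¬¬r ∧ ¬s) at some successor in {s1, s4, s5, s6, s7}.
    At s1: ¬q ∧ (¬¬r ∧ ¬s) is false.
    At s4: ¬q ∧ (¬¬r ∧ ¬s) is false.
    At s5: ¬q ∧ (¬¬r ∧ ¬s) is false.
    At s6: ¬q ∧ (¬¬r ∧ ¬s) is false.
    At s7: ¬q ∧ (¬¬r ∧ ¬s) is false.
  So ◇(¬q ∧ (¬¬r ∧ ¬s)) is false at s4.
Satisfying worlds: {s1, s5, s6, s7}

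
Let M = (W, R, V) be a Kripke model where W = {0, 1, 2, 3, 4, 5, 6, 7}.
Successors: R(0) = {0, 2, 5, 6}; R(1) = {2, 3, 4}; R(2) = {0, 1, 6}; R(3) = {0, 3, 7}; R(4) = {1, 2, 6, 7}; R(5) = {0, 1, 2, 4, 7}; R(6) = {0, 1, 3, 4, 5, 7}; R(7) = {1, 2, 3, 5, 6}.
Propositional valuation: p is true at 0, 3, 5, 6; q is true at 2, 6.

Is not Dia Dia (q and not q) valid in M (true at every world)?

Let φ = not Dia Dia (q and not q). Evaluate φ at each world:
  0 (successors {0, 2, 5, 6}): φ is true.
  1 (successors {2, 3, 4}): φ is true.
  2 (successors {0, 1, 6}): φ is true.
  3 (successors {0, 3, 7}): φ is true.
  4 (successors {1, 2, 6, 7}): φ is true.
  5 (successors {0, 1, 2, 4, 7}): φ is true.
  6 (successors {0, 1, 3, 4, 5, 7}): φ is true.
  7 (successors {1, 2, 3, 5, 6}): φ is true.
For instance, at 5:
  At 5: Dia Dia (q and not q) is false, so not Dia Dia (q and not q) is true.
    At 5: Dia Dia (q and not q) requires Dia (q and not q) at some successor in {0, 1, 2, 4, 7}.
      At 0: Dia (q and not q) is false.
      At 1: Dia (q and not q) is false.
      At 2: Dia (q and not q) is false.
      At 4: Dia (q and not q) is false.
      At 7: Dia (q and not q) is false.
    So Dia Dia (q and not q) is false at 5.

Yes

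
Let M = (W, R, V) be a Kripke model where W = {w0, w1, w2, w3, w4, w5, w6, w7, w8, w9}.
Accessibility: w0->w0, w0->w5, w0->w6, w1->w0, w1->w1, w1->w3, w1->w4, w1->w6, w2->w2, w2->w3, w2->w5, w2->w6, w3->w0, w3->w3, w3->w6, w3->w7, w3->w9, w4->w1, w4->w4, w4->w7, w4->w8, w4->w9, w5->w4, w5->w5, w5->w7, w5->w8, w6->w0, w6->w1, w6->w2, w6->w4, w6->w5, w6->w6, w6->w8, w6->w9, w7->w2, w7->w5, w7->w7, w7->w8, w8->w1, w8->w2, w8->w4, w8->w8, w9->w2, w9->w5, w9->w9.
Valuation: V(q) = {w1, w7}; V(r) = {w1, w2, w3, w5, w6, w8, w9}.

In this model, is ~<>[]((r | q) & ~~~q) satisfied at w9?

At w9: <>[]((r | q) & ~~~q) is true, so ~<>[]((r | q) & ~~~q) is false.
  At w9: <>[]((r | q) & ~~~q) requires []((r | q) & ~~~q) at some successor in {w2, w5, w9}.
    []((r | q) & ~~~q) holds at w2, so <>[]((r | q) & ~~~q) is true at w9.
      At w2: []((r | q) & ~~~q) requires (r | q) & ~~~q at every successor {w2, w3, w5, w6}.
        At w2: (r | q) & ~~~q is true.
        At w3: (r | q) & ~~~q is true.
        At w5: (r | q) & ~~~q is true.
        At w6: (r | q) & ~~~q is true.
      So []((r | q) & ~~~q) is true at w2.

No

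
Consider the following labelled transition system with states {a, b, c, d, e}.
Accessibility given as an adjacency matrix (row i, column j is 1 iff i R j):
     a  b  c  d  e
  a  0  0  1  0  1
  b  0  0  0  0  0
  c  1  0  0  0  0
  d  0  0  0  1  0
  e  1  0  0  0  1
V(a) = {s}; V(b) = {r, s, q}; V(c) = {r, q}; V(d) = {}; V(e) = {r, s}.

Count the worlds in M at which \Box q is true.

Recall that \Box ψ holds at a world iff ψ holds at every accessible world, and \Diamond ψ holds iff ψ holds at some accessible world.
Let φ = \Box q. Evaluate φ at each world:
  a (successors {c, e}): φ is false.
  b (successors ∅): φ is true.
  c (successors {a}): φ is false.
  d (successors {d}): φ is false.
  e (successors {a, e}): φ is false.
For instance, at e:
  At e: \Box q requires q at every successor {a, e}.
    q fails at a, so \Box q is false at e.
Satisfying worlds: {b}

1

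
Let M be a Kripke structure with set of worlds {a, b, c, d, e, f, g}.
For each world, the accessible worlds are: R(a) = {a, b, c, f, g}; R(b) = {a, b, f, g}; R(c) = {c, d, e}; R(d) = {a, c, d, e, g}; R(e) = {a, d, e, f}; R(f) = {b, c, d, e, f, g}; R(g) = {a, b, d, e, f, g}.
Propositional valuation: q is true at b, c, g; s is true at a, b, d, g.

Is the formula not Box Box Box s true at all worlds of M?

Yes

Recall that Box ψ holds at a world iff ψ holds at every accessible world, and Dia ψ holds iff ψ holds at some accessible world.
Let φ = not Box Box Box s. Evaluate φ at each world:
  a (successors {a, b, c, f, g}): φ is true.
  b (successors {a, b, f, g}): φ is true.
  c (successors {c, d, e}): φ is true.
  d (successors {a, c, d, e, g}): φ is true.
  e (successors {a, d, e, f}): φ is true.
  f (successors {b, c, d, e, f, g}): φ is true.
  g (successors {a, b, d, e, f, g}): φ is true.
For instance, at a:
  At a: Box Box Box s is false, so not Box Box Box s is true.
    At a: Box Box Box s requires Box Box s at every successor {a, b, c, f, g}.
      Box Box s fails at a, so Box Box Box s is false at a.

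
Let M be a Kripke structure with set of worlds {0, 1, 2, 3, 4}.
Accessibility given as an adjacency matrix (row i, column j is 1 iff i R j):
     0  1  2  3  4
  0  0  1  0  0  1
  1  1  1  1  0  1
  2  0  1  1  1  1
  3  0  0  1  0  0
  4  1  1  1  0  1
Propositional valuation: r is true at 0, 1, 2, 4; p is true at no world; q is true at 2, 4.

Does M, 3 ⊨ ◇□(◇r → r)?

No

Recall that □ψ holds at a world iff ψ holds at every accessible world, and ◇ψ holds iff ψ holds at some accessible world.
At 3: ◇□(◇r → r) requires □(◇r → r) at some successor in {2}.
  At 2: □(◇r → r) is false.
So ◇□(◇r → r) is false at 3.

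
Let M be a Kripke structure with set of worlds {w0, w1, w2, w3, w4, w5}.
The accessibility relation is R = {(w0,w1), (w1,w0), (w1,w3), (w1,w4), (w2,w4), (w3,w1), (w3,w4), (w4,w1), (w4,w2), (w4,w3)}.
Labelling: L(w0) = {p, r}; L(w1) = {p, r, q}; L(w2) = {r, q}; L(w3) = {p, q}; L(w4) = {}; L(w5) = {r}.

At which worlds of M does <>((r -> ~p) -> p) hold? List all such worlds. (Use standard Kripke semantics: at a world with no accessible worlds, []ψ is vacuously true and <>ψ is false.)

w0, w1, w3, w4

Let φ = <>((r -> ~p) -> p). Evaluate φ at each world:
  w0 (successors {w1}): φ is true.
  w1 (successors {w0, w3, w4}): φ is true.
  w2 (successors {w4}): φ is false.
  w3 (successors {w1, w4}): φ is true.
  w4 (successors {w1, w2, w3}): φ is true.
  w5 (successors ∅): φ is false.
For instance, at w0:
  At w0: <>((r -> ~p) -> p) requires (r -> ~p) -> p at some successor in {w1}.
    (r -> ~p) -> p holds at w1, so <>((r -> ~p) -> p) is true at w0.
Satisfying worlds: {w0, w1, w3, w4}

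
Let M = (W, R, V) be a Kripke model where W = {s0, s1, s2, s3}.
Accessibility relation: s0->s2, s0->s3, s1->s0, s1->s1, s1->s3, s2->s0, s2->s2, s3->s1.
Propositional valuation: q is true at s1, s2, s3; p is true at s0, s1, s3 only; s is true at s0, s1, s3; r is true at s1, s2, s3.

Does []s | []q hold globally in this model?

No

Let φ = []s | []q. Evaluate φ at each world:
  s0 (successors {s2, s3}): φ is true.
  s1 (successors {s0, s1, s3}): φ is true.
  s2 (successors {s0, s2}): φ is false.
  s3 (successors {s1}): φ is true.
Detail at s2 (counterexample):
  At s2: []s is false, []q is false, so []s | []q is false.
    At s2: []s requires s at every successor {s0, s2}.
      s fails at s2, so []s is false at s2.
    At s2: []q requires q at every successor {s0, s2}.
      q fails at s0, so []q is false at s2.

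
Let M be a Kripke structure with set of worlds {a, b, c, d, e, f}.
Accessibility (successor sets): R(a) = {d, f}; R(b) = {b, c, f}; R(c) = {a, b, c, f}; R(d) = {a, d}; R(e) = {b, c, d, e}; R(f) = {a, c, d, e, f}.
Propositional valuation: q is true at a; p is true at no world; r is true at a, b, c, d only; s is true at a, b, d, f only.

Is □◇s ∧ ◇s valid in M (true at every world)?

Yes

Recall that □ψ holds at a world iff ψ holds at every accessible world, and ◇ψ holds iff ψ holds at some accessible world.
Let φ = □◇s ∧ ◇s. Evaluate φ at each world:
  a (successors {d, f}): φ is true.
  b (successors {b, c, f}): φ is true.
  c (successors {a, b, c, f}): φ is true.
  d (successors {a, d}): φ is true.
  e (successors {b, c, d, e}): φ is true.
  f (successors {a, c, d, e, f}): φ is true.
For instance, at e:
  At e: □◇s is true, ◇s is true, so □◇s ∧ ◇s is true.
    At e: □◇s requires ◇s at every successor {b, c, d, e}.
      At b: ◇s is true.
      At c: ◇s is true.
      At d: ◇s is true.
      At e: ◇s is true.
    So □◇s is true at e.
    At e: ◇s requires s at some successor in {b, c, d, e}.
      s holds at b, so ◇s is true at e.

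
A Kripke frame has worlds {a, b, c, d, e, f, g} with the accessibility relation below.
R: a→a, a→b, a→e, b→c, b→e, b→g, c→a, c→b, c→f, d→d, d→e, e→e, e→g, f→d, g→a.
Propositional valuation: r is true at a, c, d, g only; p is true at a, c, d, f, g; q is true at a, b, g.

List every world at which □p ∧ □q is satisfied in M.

Let φ = □p ∧ □q. Evaluate φ at each world:
  a (successors {a, b, e}): φ is false.
  b (successors {c, e, g}): φ is false.
  c (successors {a, b, f}): φ is false.
  d (successors {d, e}): φ is false.
  e (successors {e, g}): φ is false.
  f (successors {d}): φ is false.
  g (successors {a}): φ is true.
For instance, at e:
  At e: □p is false, □q is false, so □p ∧ □q is false.
    At e: □p requires p at every successor {e, g}.
      p fails at e, so □p is false at e.
    At e: □q requires q at every successor {e, g}.
      q fails at e, so □q is false at e.
Satisfying worlds: {g}

g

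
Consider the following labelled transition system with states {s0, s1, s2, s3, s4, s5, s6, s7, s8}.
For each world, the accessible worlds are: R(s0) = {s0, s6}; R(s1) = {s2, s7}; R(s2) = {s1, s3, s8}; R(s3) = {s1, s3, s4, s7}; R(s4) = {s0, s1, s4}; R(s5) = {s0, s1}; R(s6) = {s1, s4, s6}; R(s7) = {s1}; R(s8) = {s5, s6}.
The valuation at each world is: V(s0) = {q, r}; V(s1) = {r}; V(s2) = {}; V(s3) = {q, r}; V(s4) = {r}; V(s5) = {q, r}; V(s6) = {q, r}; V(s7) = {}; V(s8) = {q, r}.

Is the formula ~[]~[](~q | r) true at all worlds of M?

Yes

Let φ = ~[]~[](~q | r). Evaluate φ at each world:
  s0 (successors {s0, s6}): φ is true.
  s1 (successors {s2, s7}): φ is true.
  s2 (successors {s1, s3, s8}): φ is true.
  s3 (successors {s1, s3, s4, s7}): φ is true.
  s4 (successors {s0, s1, s4}): φ is true.
  s5 (successors {s0, s1}): φ is true.
  s6 (successors {s1, s4, s6}): φ is true.
  s7 (successors {s1}): φ is true.
  s8 (successors {s5, s6}): φ is true.
For instance, at s1:
  At s1: []~[](~q | r) is false, so ~[]~[](~q | r) is true.
    At s1: []~[](~q | r) requires ~[](~q | r) at every successor {s2, s7}.
      ~[](~q | r) fails at s2, so []~[](~q | r) is false at s1.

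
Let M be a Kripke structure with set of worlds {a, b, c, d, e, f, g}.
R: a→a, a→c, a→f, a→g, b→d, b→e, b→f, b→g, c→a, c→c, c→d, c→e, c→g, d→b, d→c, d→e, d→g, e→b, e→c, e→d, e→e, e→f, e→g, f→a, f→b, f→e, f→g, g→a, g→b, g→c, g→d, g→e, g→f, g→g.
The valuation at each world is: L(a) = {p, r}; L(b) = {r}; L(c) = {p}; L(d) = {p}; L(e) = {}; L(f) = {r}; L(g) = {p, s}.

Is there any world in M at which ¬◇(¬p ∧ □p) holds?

Let φ = ¬◇(¬p ∧ □p). Evaluate φ at each world:
  a (successors {a, c, f, g}): φ is true.
  b (successors {d, e, f, g}): φ is true.
  c (successors {a, c, d, e, g}): φ is true.
  d (successors {b, c, e, g}): φ is true.
  e (successors {b, c, d, e, f, g}): φ is true.
  f (successors {a, b, e, g}): φ is true.
  g (successors {a, b, c, d, e, f, g}): φ is true.
Detail at a (witness):
  At a: ◇(¬p ∧ □p) is false, so ¬◇(¬p ∧ □p) is true.
    At a: ◇(¬p ∧ □p) requires ¬p ∧ □p at some successor in {a, c, f, g}.
      At a: ¬p ∧ □p is false.
      At c: ¬p ∧ □p is false.
      At f: ¬p ∧ □p is false.
      At g: ¬p ∧ □p is false.
    So ◇(¬p ∧ □p) is false at a.

Yes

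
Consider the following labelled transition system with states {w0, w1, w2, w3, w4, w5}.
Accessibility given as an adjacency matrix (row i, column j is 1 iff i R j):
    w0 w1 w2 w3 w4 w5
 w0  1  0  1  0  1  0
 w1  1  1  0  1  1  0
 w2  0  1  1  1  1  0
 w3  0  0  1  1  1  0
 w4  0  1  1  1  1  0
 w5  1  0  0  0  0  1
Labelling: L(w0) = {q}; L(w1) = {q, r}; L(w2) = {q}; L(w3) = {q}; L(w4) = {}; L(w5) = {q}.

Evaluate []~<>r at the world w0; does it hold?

No

At w0: []~<>r requires ~<>r at every successor {w0, w2, w4}.
  ~<>r fails at w2, so []~<>r is false at w0.
    At w2: <>r is true, so ~<>r is false.
      At w2: <>r requires r at some successor in {w1, w2, w3, w4}.
        r holds at w1, so <>r is true at w2.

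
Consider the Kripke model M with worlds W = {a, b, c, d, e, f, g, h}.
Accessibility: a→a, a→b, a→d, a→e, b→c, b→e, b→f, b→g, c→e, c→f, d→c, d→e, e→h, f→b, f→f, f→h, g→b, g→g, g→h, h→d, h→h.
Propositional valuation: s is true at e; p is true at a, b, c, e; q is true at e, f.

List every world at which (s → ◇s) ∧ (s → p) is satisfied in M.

a, b, c, d, f, g, h

Let φ = (s → ◇s) ∧ (s → p). Evaluate φ at each world:
  a (successors {a, b, d, e}): φ is true.
  b (successors {c, e, f, g}): φ is true.
  c (successors {e, f}): φ is true.
  d (successors {c, e}): φ is true.
  e (successors {h}): φ is false.
  f (successors {b, f, h}): φ is true.
  g (successors {b, g, h}): φ is true.
  h (successors {d, h}): φ is true.
For instance, at g:
  At g: s → ◇s is true, s → p is true, so (s → ◇s) ∧ (s → p) is true.
    At g: s is false, ◇s is false, so s → ◇s is true.
      At g: ◇s requires s at some successor in {b, g, h}.
        At b: s is false.
        At g: s is false.
        At h: s is false.
      So ◇s is false at g.
Satisfying worlds: {a, b, c, d, f, g, h}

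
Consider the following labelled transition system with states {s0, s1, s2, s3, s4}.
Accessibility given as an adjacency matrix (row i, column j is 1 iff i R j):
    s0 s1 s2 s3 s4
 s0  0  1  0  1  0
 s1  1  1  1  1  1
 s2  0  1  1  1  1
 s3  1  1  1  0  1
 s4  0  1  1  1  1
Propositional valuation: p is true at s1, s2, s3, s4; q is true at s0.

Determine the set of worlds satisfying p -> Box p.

s0, s2, s4

Let φ = p -> Box p. Evaluate φ at each world:
  s0 (successors {s1, s3}): φ is true.
  s1 (successors {s0, s1, s2, s3, s4}): φ is false.
  s2 (successors {s1, s2, s3, s4}): φ is true.
  s3 (successors {s0, s1, s2, s4}): φ is false.
  s4 (successors {s1, s2, s3, s4}): φ is true.
For instance, at s3:
  At s3: p is true, Box p is false, so p -> Box p is false.
    At s3: Box p requires p at every successor {s0, s1, s2, s4}.
      p fails at s0, so Box p is false at s3.
Satisfying worlds: {s0, s2, s4}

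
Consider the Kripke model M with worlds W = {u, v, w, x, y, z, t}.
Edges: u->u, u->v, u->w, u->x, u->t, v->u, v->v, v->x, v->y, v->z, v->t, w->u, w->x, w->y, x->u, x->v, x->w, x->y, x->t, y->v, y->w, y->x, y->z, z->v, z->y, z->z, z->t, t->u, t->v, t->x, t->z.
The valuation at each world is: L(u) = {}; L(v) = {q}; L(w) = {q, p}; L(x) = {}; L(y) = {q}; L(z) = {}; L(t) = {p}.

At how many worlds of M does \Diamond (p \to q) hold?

7

Recall that \Diamond ψ holds at a world iff ψ holds at some accessible world.
Let φ = \Diamond (p \to q). Evaluate φ at each world:
  u (successors {u, v, w, x, t}): φ is true.
  v (successors {u, v, x, y, z, t}): φ is true.
  w (successors {u, x, y}): φ is true.
  x (successors {u, v, w, y, t}): φ is true.
  y (successors {v, w, x, z}): φ is true.
  z (successors {v, y, z, t}): φ is true.
  t (successors {u, v, x, z}): φ is true.
For instance, at u:
  At u: \Diamond (p \to q) requires p \to q at some successor in {u, v, w, x, t}.
    p \to q holds at u, so \Diamond (p \to q) is true at u.
Satisfying worlds: {u, v, w, x, y, z, t}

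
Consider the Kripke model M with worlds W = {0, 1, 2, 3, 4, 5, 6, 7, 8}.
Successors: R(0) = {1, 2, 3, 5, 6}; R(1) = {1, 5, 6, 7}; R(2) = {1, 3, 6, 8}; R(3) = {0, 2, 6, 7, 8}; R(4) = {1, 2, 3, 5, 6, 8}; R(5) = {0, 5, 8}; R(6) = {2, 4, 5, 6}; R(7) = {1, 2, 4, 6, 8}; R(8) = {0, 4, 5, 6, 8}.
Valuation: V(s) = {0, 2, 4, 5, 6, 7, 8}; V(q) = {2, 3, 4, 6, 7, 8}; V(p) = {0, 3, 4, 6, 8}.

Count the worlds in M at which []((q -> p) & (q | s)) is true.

Let φ = []((q -> p) & (q | s)). Evaluate φ at each world:
  0 (successors {1, 2, 3, 5, 6}): φ is false.
  1 (successors {1, 5, 6, 7}): φ is false.
  2 (successors {1, 3, 6, 8}): φ is false.
  3 (successors {0, 2, 6, 7, 8}): φ is false.
  4 (successors {1, 2, 3, 5, 6, 8}): φ is false.
  5 (successors {0, 5, 8}): φ is true.
  6 (successors {2, 4, 5, 6}): φ is false.
  7 (successors {1, 2, 4, 6, 8}): φ is false.
  8 (successors {0, 4, 5, 6, 8}): φ is true.
For instance, at 7:
  At 7: []((q -> p) & (q | s)) requires (q -> p) & (q | s) at every successor {1, 2, 4, 6, 8}.
    (q -> p) & (q | s) fails at 1, so []((q -> p) & (q | s)) is false at 7.
Satisfying worlds: {5, 8}

2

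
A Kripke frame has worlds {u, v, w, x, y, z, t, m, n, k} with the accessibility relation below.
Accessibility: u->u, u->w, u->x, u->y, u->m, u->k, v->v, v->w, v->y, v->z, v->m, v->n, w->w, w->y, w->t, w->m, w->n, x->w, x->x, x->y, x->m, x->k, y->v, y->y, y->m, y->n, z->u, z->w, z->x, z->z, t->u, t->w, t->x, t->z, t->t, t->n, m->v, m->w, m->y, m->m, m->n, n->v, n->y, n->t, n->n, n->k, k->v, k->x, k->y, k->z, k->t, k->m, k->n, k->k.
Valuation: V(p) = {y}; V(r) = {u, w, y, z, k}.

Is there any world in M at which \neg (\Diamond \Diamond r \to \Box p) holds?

Yes

Let φ = \neg (\Diamond \Diamond r \to \Box p). Evaluate φ at each world:
  u (successors {u, w, x, y, m, k}): φ is true.
  v (successors {v, w, y, z, m, n}): φ is true.
  w (successors {w, y, t, m, n}): φ is true.
  x (successors {w, x, y, m, k}): φ is true.
  y (successors {v, y, m, n}): φ is true.
  z (successors {u, w, x, z}): φ is true.
  t (successors {u, w, x, z, t, n}): φ is true.
  m (successors {v, w, y, m, n}): φ is true.
  n (successors {v, y, t, n, k}): φ is true.
  k (successors {v, x, y, z, t, m, n, k}): φ is true.
Detail at u (witness):
  At u: \Diamond \Diamond r \to \Box p is false, so \neg (\Diamond \Diamond r \to \Box p) is true.
    At u: \Diamond \Diamond r is true, \Box p is false, so \Diamond \Diamond r \to \Box p is false.
      At u: \Diamond \Diamond r requires \Diamond r at some successor in {u, w, x, y, m, k}.
        \Diamond r holds at u, so \Diamond \Diamond r is true at u.
      At u: \Box p requires p at every successor {u, w, x, y, m, k}.
        p fails at u, so \Box p is false at u.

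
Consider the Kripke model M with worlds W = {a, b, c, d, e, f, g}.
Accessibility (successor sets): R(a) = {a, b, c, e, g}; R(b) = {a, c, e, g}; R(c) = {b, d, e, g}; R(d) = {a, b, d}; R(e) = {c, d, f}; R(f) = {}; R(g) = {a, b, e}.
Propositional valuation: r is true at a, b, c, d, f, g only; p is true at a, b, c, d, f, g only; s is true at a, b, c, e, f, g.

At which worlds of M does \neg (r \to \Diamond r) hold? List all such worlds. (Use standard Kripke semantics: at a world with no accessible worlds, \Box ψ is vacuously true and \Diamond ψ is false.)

Recall that \Diamond ψ holds at a world iff ψ holds at some accessible world.
Let φ = \neg (r \to \Diamond r). Evaluate φ at each world:
  a (successors {a, b, c, e, g}): φ is false.
  b (successors {a, c, e, g}): φ is false.
  c (successors {b, d, e, g}): φ is false.
  d (successors {a, b, d}): φ is false.
  e (successors {c, d, f}): φ is false.
  f (successors ∅): φ is true.
  g (successors {a, b, e}): φ is false.
For instance, at c:
  At c: r \to \Diamond r is true, so \neg (r \to \Diamond r) is false.
    At c: r is true, \Diamond r is true, so r \to \Diamond r is true.
      At c: \Diamond r requires r at some successor in {b, d, e, g}.
        r holds at b, so \Diamond r is true at c.
Satisfying worlds: {f}

f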